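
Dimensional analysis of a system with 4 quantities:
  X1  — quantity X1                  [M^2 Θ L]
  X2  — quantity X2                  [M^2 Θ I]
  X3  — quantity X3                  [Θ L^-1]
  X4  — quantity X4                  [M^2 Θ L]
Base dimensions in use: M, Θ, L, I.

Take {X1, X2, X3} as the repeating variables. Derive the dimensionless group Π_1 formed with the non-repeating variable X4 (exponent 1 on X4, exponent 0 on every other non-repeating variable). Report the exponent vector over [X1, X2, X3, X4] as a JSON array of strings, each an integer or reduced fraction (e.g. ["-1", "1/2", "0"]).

Dimensional matrix (M×Θ×L×I by X1×X2×X3×X4):
  M: [ 2  2  0  2]
  Θ: [ 1  1  1  1]
  L: [ 1  0 -1  1]
  I: [ 0  1  0  0]
Row reduction gives pivot columns X1,X2,X3; rank = 3
Repeat: X1,X2,X3; free: X4
RREF:
  r0: [   1    0    0    1]
  r1: [   0    1    0    0]
  r2: [   0    0    1    0]
  r3: [   0    0    0    0]
Fix exponent of X4 at 1; solve each RREF row for its pivot's exponent:
  r0: exp(X1) + (1)·1 = 0 ⇒ exp(X1) = -1
  r1: exp(X2) + (0)·1 = 0 ⇒ exp(X2) = 0
  r2: exp(X3) + (0)·1 = 0 ⇒ exp(X3) = 0
Π_1 = X1^-1 · X4

["-1", "0", "0", "1"]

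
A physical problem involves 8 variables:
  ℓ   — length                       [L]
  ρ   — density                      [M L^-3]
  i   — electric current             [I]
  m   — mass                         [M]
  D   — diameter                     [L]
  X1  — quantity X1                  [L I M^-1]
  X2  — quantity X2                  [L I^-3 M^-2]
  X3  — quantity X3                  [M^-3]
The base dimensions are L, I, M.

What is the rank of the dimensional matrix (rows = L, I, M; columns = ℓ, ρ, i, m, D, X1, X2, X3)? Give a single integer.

3

Exponent matrix [L,I,M] × [ℓ,ρ,i,m,D,X1,X2,X3]:
  L: [ 1 -3  0  0  1  1  1  0]
  I: [ 0  0  1  0  0  1 -3  0]
  M: [ 0  1  0  1  0 -1 -2 -3]
RREF → pivots at {ℓ,ρ,i} ⇒ r = 3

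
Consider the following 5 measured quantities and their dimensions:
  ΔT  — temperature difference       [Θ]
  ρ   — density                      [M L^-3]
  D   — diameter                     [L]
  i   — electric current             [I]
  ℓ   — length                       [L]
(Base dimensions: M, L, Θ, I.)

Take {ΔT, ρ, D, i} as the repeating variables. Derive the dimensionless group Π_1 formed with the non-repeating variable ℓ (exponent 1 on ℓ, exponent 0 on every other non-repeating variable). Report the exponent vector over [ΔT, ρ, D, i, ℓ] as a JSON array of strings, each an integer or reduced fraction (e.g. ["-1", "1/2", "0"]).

Exponent matrix [M,L,Θ,I] × [ΔT,ρ,D,i,ℓ]:
  M: [ 0  1  0  0  0]
  L: [ 0 -3  1  0  1]
  Θ: [ 1  0  0  0  0]
  I: [ 0  0  0  1  0]
Row reduction gives pivot columns ΔT,ρ,D,i; rank = 4
Repeat: ΔT,ρ,D,i; free: ℓ
RREF:
  r0: [   1    0    0    0    0]
  r1: [   0    1    0    0    0]
  r2: [   0    0    1    0    1]
  r3: [   0    0    0    1    0]
Fix exponent of ℓ at 1; solve each RREF row for its pivot's exponent:
  r0: exp(ΔT) + (0)·1 = 0 ⇒ exp(ΔT) = 0
  r1: exp(ρ) + (0)·1 = 0 ⇒ exp(ρ) = 0
  r2: exp(D) + (1)·1 = 0 ⇒ exp(D) = -1
  r3: exp(i) + (0)·1 = 0 ⇒ exp(i) = 0
Π_1 = D^-1 · ℓ

["0", "0", "-1", "0", "1"]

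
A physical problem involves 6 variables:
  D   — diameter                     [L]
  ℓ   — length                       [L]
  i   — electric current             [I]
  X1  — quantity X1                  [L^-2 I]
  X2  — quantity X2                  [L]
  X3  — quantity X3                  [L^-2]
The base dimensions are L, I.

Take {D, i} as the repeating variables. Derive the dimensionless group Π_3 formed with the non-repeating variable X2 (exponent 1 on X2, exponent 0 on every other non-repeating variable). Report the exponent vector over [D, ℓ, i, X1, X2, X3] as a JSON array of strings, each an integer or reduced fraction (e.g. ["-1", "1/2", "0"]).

["-1", "0", "0", "0", "1", "0"]

Dimensional matrix (L×I by D×ℓ×i×X1×X2×X3):
  L: [ 1  1  0 -2  1 -2]
  I: [ 0  0  1  1  0  0]
Row reduction gives pivot columns D,i; rank = 2
Repeat: D,i; free: ℓ,X1,X2,X3
RREF:
  r0: [   1    1    0   -2    1   -2]
  r1: [   0    0    1    1    0    0]
Fix exponent of X2 at 1, ℓ at 0, X1 at 0, X3 at 0; solve each RREF row for its pivot's exponent:
  r0: exp(D) + (1)·1 = 0 ⇒ exp(D) = -1
  r1: exp(i) + (0)·1 = 0 ⇒ exp(i) = 0
Π_3 = D^-1 · X2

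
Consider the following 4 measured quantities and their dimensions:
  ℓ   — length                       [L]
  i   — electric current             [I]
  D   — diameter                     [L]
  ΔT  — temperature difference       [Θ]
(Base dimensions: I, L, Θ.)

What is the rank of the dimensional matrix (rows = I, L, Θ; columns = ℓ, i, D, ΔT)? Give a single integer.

3

Dimensional matrix (I×L×Θ by ℓ×i×D×ΔT):
  I: [ 0  1  0  0]
  L: [ 1  0  1  0]
  Θ: [ 0  0  0  1]
Echelon form has 3 nonzero rows (pivots: ℓ,i,ΔT)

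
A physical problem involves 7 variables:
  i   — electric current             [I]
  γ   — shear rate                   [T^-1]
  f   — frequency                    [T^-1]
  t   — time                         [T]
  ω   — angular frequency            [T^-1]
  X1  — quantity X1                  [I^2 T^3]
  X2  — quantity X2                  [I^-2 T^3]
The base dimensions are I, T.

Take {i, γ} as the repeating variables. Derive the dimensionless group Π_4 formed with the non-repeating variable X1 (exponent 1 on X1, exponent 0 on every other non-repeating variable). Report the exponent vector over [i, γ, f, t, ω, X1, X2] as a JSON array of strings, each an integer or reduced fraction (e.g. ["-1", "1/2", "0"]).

Dimensional matrix (I×T by i×γ×f×t×ω×X1×X2):
  I: [ 1  0  0  0  0  2 -2]
  T: [ 0 -1 -1  1 -1  3  3]
Row reduction gives pivot columns i,γ; rank = 2
Pivot set = {i,γ}, free = {f,t,ω,X1,X2}
RREF:
  r0: [   1    0    0    0    0    2   -2]
  r1: [   0    1    1   -1    1   -3   -3]
Fix exponent of X1 at 1, f at 0, t at 0, ω at 0, X2 at 0; solve each RREF row for its pivot's exponent:
  r0: exp(i) + (2)·1 = 0 ⇒ exp(i) = -2
  r1: exp(γ) + (-3)·1 = 0 ⇒ exp(γ) = 3
Π_4 = i^-2 · γ^3 · X1

["-2", "3", "0", "0", "0", "1", "0"]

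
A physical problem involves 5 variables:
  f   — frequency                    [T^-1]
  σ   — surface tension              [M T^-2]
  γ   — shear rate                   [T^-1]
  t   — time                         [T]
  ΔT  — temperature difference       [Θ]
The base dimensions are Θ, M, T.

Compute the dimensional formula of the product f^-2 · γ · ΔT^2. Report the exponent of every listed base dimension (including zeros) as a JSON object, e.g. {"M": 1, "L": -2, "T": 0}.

{"Θ": 2, "M": 0, "T": 1}

Write exponents as rows Θ,M,T / cols f,σ,γ,t,ΔT:
  Θ: [ 0  0  0  0  1]
  M: [ 0  1  0  0  0]
  T: [-1 -2 -1  1  0]
  [Θ]: (-2)·0+(1)·0+(2)·1 = 2
  [M]: (-2)·0+(1)·0+(2)·0 = 0
  [T]: (-2)·-1+(1)·-1+(2)·0 = 1
⇒ Θ^2 T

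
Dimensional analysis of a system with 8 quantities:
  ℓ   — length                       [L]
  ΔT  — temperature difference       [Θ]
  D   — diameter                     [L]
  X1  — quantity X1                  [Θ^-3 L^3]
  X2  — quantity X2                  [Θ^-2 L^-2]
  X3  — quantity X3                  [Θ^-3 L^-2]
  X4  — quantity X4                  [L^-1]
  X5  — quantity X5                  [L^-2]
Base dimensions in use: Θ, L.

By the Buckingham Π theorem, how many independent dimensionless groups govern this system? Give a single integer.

Write exponents as rows Θ,L / cols ℓ,ΔT,D,X1,X2,X3,X4,X5:
  Θ: [ 0  1  0 -3 -2 -3  0  0]
  L: [ 1  0  1  3 -2 -2 -1 -2]
RREF → pivots at {ℓ,ΔT} ⇒ r = 2
Π count = n − r = 8 − 2 = 6

6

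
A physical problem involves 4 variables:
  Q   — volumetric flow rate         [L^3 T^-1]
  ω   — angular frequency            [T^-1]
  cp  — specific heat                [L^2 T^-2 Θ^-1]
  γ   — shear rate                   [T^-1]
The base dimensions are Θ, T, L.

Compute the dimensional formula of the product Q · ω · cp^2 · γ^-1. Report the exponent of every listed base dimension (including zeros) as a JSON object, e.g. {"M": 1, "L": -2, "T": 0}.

Write exponents as rows Θ,T,L / cols Q,ω,cp,γ:
  Θ: [ 0  0 -1  0]
  T: [-1 -1 -2 -1]
  L: [ 3  0  2  0]
  [Θ]: (1)·0+(1)·0+(2)·-1+(-1)·0 = -2
  [T]: (1)·-1+(1)·-1+(2)·-2+(-1)·-1 = -5
  [L]: (1)·3+(1)·0+(2)·2+(-1)·0 = 7
⇒ Θ^-2 T^-5 L^7

{"Θ": -2, "T": -5, "L": 7}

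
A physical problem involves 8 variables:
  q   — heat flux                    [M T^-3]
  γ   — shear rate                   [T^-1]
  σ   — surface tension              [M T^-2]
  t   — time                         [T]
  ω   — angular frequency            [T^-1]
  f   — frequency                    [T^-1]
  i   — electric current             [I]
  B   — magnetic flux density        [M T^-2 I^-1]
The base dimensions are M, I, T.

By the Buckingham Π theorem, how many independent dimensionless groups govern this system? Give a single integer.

Dimensional matrix (M×I×T by q×γ×σ×t×ω×f×i×B):
  M: [ 1  0  1  0  0  0  0  1]
  I: [ 0  0  0  0  0  0  1 -1]
  T: [-3 -1 -2  1 -1 -1  0 -2]
RREF → pivots at {q,γ,i} ⇒ r = 3
n=8, r=3 ⇒ 5 dimensionless groups

5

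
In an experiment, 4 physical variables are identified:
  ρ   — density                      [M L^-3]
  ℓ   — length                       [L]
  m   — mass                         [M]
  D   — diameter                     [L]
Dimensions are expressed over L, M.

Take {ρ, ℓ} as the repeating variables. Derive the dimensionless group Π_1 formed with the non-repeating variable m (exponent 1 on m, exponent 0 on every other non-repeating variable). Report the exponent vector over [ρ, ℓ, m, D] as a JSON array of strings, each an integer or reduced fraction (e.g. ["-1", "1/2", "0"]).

Dimensional matrix (L×M by ρ×ℓ×m×D):
  L: [-3  1  0  1]
  M: [ 1  0  1  0]
RREF → pivots at {ρ,ℓ} ⇒ r = 2
Repeat: ρ,ℓ; free: m,D
RREF:
  r0: [   1    0    1    0]
  r1: [   0    1    3    1]
Fix exponent of m at 1, D at 0; solve each RREF row for its pivot's exponent:
  r0: exp(ρ) + (1)·1 = 0 ⇒ exp(ρ) = -1
  r1: exp(ℓ) + (3)·1 = 0 ⇒ exp(ℓ) = -3
Π_1 = ρ^-1 · ℓ^-3 · m

["-1", "-3", "1", "0"]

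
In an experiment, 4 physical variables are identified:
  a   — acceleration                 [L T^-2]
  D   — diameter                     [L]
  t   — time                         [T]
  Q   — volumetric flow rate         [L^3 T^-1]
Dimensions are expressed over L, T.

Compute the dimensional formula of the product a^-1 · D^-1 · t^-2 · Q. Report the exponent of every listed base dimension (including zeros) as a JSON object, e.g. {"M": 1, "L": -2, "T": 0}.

{"L": 1, "T": -1}

Dimensional matrix (L×T by a×D×t×Q):
  L: [ 1  1  0  3]
  T: [-2  0  1 -1]
  [L]: (-1)·1+(-1)·1+(-2)·0+(1)·3 = 1
  [T]: (-1)·-2+(-1)·0+(-2)·1+(1)·-1 = -1
⇒ L T^-1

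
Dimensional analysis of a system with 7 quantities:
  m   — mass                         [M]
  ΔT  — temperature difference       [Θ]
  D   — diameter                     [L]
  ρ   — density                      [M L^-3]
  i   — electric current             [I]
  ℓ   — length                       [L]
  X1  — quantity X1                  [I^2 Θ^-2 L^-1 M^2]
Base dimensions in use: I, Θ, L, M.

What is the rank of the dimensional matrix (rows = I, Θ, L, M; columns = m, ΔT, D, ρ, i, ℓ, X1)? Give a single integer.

Dimensional matrix (I×Θ×L×M by m×ΔT×D×ρ×i×ℓ×X1):
  I: [ 0  0  0  0  1  0  2]
  Θ: [ 0  1  0  0  0  0 -2]
  L: [ 0  0  1 -3  0  1 -1]
  M: [ 1  0  0  1  0  0  2]
RREF → pivots at {m,ΔT,D,i} ⇒ r = 4

4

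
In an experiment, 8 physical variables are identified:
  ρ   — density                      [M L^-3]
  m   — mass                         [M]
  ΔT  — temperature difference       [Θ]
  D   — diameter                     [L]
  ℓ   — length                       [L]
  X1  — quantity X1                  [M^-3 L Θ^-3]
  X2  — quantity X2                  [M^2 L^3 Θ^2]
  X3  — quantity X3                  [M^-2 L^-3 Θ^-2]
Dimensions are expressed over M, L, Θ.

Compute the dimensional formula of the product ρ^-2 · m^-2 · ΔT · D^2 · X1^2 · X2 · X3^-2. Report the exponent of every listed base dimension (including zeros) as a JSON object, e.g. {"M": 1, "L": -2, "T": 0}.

Exponent matrix [M,L,Θ] × [ρ,m,ΔT,D,ℓ,X1,X2,X3]:
  M: [ 1  1  0  0  0 -3  2 -2]
  L: [-3  0  0  1  1  1  3 -3]
  Θ: [ 0  0  1  0  0 -3  2 -2]
  [M]: (-2)·1+(-2)·1+(1)·0+(2)·0+(2)·-3+(1)·2+(-2)·-2 = -4
  [L]: (-2)·-3+(-2)·0+(1)·0+(2)·1+(2)·1+(1)·3+(-2)·-3 = 19
  [Θ]: (-2)·0+(-2)·0+(1)·1+(2)·0+(2)·-3+(1)·2+(-2)·-2 = 1
⇒ M^-4 L^19 Θ

{"M": -4, "L": 19, "Θ": 1}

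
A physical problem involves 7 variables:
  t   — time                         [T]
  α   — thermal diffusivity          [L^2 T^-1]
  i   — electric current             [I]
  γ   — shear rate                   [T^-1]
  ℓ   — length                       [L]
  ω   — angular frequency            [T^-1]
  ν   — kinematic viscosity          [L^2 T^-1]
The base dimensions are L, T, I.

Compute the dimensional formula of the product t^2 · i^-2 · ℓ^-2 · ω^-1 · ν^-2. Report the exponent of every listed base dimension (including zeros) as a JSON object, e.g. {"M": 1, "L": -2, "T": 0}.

Exponent matrix [L,T,I] × [t,α,i,γ,ℓ,ω,ν]:
  L: [ 0  2  0  0  1  0  2]
  T: [ 1 -1  0 -1  0 -1 -1]
  I: [ 0  0  1  0  0  0  0]
  [L]: (2)·0+(-2)·0+(-2)·1+(-1)·0+(-2)·2 = -6
  [T]: (2)·1+(-2)·0+(-2)·0+(-1)·-1+(-2)·-1 = 5
  [I]: (2)·0+(-2)·1+(-2)·0+(-1)·0+(-2)·0 = -2
⇒ L^-6 T^5 I^-2

{"L": -6, "T": 5, "I": -2}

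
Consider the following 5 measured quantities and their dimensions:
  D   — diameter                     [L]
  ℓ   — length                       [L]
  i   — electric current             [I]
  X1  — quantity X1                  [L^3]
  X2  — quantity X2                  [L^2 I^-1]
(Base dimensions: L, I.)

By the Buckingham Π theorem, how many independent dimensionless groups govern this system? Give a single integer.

3

Write exponents as rows L,I / cols D,ℓ,i,X1,X2:
  L: [ 1  1  0  3  2]
  I: [ 0  0  1  0 -1]
Row reduction gives pivot columns D,i; rank = 2
5 vars − rank 2 = 3 Π groups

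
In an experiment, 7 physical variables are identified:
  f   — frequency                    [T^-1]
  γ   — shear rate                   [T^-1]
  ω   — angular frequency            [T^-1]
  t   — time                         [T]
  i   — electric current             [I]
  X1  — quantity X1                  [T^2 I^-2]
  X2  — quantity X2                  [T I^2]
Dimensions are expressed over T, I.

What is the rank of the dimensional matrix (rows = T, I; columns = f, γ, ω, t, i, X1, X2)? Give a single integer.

2

Dimensional matrix (T×I by f×γ×ω×t×i×X1×X2):
  T: [-1 -1 -1  1  0  2  1]
  I: [ 0  0  0  0  1 -2  2]
Echelon form has 2 nonzero rows (pivots: f,i)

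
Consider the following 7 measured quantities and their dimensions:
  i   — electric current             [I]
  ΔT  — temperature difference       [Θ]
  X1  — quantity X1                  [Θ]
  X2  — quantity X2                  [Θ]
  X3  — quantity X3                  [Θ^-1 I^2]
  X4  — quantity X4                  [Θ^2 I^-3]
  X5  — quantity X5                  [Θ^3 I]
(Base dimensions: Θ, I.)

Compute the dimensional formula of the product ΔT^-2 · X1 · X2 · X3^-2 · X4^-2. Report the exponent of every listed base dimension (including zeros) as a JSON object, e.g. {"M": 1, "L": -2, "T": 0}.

Write exponents as rows Θ,I / cols i,ΔT,X1,X2,X3,X4,X5:
  Θ: [ 0  1  1  1 -1  2  3]
  I: [ 1  0  0  0  2 -3  1]
  [Θ]: (-2)·1+(1)·1+(1)·1+(-2)·-1+(-2)·2 = -2
  [I]: (-2)·0+(1)·0+(1)·0+(-2)·2+(-2)·-3 = 2
⇒ Θ^-2 I^2

{"Θ": -2, "I": 2}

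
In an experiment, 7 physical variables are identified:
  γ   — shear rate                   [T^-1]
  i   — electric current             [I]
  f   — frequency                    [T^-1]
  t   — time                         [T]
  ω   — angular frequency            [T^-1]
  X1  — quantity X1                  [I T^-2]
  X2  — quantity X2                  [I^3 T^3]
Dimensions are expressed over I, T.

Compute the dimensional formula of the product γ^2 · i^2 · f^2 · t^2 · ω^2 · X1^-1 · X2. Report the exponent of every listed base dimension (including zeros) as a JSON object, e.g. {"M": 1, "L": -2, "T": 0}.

{"I": 4, "T": 1}

Exponent matrix [I,T] × [γ,i,f,t,ω,X1,X2]:
  I: [ 0  1  0  0  0  1  3]
  T: [-1  0 -1  1 -1 -2  3]
  [I]: (2)·0+(2)·1+(2)·0+(2)·0+(2)·0+(-1)·1+(1)·3 = 4
  [T]: (2)·-1+(2)·0+(2)·-1+(2)·1+(2)·-1+(-1)·-2+(1)·3 = 1
⇒ I^4 T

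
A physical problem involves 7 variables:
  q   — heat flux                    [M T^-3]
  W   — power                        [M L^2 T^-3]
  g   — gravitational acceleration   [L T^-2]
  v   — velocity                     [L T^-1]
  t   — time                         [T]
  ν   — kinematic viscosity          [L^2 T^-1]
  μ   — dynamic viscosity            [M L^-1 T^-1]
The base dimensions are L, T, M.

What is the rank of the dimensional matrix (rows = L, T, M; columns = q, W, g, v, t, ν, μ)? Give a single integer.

3

Exponent matrix [L,T,M] × [q,W,g,v,t,ν,μ]:
  L: [ 0  2  1  1  0  2 -1]
  T: [-3 -3 -2 -1  1 -1 -1]
  M: [ 1  1  0  0  0  0  1]
Row reduction gives pivot columns q,W,g; rank = 3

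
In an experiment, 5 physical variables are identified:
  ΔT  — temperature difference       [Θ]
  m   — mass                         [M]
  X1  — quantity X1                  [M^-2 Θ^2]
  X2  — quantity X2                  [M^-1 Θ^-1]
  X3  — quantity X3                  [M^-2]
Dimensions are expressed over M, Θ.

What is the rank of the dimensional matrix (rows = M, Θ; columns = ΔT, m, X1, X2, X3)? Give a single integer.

2

Write exponents as rows M,Θ / cols ΔT,m,X1,X2,X3:
  M: [ 0  1 -2 -1 -2]
  Θ: [ 1  0  2 -1  0]
RREF → pivots at {ΔT,m} ⇒ r = 2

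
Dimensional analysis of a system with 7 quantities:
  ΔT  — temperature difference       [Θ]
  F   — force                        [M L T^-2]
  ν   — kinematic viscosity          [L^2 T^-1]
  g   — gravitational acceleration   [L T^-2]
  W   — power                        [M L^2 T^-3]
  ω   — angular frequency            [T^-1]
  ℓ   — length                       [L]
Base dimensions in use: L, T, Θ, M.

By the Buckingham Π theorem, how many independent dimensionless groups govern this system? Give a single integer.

3

Exponent matrix [L,T,Θ,M] × [ΔT,F,ν,g,W,ω,ℓ]:
  L: [ 0  1  2  1  2  0  1]
  T: [ 0 -2 -1 -2 -3 -1  0]
  Θ: [ 1  0  0  0  0  0  0]
  M: [ 0  1  0  0  1  0  0]
Echelon form has 4 nonzero rows (pivots: ΔT,F,ν,g)
Π count = n − r = 7 − 4 = 3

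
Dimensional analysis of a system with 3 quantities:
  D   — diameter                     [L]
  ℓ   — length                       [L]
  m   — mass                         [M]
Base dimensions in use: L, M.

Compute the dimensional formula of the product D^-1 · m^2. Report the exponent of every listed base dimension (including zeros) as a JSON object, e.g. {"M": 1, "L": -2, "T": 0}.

Exponent matrix [L,M] × [D,ℓ,m]:
  L: [ 1  1  0]
  M: [ 0  0  1]
  [L]: (-1)·1+(2)·0 = -1
  [M]: (-1)·0+(2)·1 = 2
⇒ L^-1 M^2

{"L": -1, "M": 2}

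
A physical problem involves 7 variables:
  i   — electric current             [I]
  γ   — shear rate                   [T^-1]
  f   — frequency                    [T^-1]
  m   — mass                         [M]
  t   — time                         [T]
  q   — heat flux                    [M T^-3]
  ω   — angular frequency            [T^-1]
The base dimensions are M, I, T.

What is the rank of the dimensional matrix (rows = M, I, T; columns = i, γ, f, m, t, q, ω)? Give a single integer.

3

Exponent matrix [M,I,T] × [i,γ,f,m,t,q,ω]:
  M: [ 0  0  0  1  0  1  0]
  I: [ 1  0  0  0  0  0  0]
  T: [ 0 -1 -1  0  1 -3 -1]
Echelon form has 3 nonzero rows (pivots: i,γ,m)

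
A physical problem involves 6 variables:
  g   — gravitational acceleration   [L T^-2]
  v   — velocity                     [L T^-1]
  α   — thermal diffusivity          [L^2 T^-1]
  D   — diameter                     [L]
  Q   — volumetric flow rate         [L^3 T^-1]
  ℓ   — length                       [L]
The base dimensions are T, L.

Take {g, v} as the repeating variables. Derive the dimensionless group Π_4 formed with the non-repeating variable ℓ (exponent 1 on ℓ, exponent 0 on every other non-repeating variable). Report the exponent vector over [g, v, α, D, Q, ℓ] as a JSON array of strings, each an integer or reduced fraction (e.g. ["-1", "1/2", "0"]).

["1", "-2", "0", "0", "0", "1"]

Exponent matrix [T,L] × [g,v,α,D,Q,ℓ]:
  T: [-2 -1 -1  0 -1  0]
  L: [ 1  1  2  1  3  1]
Echelon form has 2 nonzero rows (pivots: g,v)
Pivot set = {g,v}, free = {α,D,Q,ℓ}
RREF:
  r0: [   1    0   -1   -1   -2   -1]
  r1: [   0    1    3    2    5    2]
Fix exponent of ℓ at 1, α at 0, D at 0, Q at 0; solve each RREF row for its pivot's exponent:
  r0: exp(g) + (-1)·1 = 0 ⇒ exp(g) = 1
  r1: exp(v) + (2)·1 = 0 ⇒ exp(v) = -2
Π_4 = g · v^-2 · ℓ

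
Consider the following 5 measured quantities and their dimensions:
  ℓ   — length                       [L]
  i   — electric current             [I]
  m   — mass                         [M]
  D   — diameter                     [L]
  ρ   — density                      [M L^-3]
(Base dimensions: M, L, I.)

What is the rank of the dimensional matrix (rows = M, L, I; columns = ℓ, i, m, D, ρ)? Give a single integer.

3

Dimensional matrix (M×L×I by ℓ×i×m×D×ρ):
  M: [ 0  0  1  0  1]
  L: [ 1  0  0  1 -3]
  I: [ 0  1  0  0  0]
Echelon form has 3 nonzero rows (pivots: ℓ,i,m)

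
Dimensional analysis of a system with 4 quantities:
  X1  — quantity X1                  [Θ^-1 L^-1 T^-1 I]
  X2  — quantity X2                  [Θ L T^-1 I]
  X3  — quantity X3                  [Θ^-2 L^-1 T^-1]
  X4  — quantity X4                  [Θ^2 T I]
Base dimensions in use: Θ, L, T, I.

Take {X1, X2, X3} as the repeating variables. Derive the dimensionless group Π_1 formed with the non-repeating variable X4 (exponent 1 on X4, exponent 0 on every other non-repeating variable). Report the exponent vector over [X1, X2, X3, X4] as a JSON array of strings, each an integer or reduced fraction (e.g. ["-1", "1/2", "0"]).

["-3/2", "1/2", "2", "1"]

Write exponents as rows Θ,L,T,I / cols X1,X2,X3,X4:
  Θ: [-1  1 -2  2]
  L: [-1  1 -1  0]
  T: [-1 -1 -1  1]
  I: [ 1  1  0  1]
Echelon form has 3 nonzero rows (pivots: X1,X2,X3)
Repeat: X1,X2,X3; free: X4
RREF:
  r0: [   1    0    0  3/2]
  r1: [   0    1    0 -1/2]
  r2: [   0    0    1   -2]
  r3: [   0    0    0    0]
Fix exponent of X4 at 1; solve each RREF row for its pivot's exponent:
  r0: exp(X1) + (3/2)·1 = 0 ⇒ exp(X1) = -3/2
  r1: exp(X2) + (-1/2)·1 = 0 ⇒ exp(X2) = 1/2
  r2: exp(X3) + (-2)·1 = 0 ⇒ exp(X3) = 2
Π_1 = X1^(-3/2) · X2^(1/2) · X3^2 · X4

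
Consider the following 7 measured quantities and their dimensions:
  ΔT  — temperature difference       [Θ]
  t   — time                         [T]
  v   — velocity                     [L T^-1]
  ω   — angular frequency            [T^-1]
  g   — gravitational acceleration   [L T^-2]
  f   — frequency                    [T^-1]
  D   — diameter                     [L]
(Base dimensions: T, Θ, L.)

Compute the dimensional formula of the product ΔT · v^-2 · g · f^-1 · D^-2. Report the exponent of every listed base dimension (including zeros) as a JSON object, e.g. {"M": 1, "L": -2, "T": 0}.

{"T": 1, "Θ": 1, "L": -3}

Dimensional matrix (T×Θ×L by ΔT×t×v×ω×g×f×D):
  T: [ 0  1 -1 -1 -2 -1  0]
  Θ: [ 1  0  0  0  0  0  0]
  L: [ 0  0  1  0  1  0  1]
  [T]: (1)·0+(-2)·-1+(1)·-2+(-1)·-1+(-2)·0 = 1
  [Θ]: (1)·1+(-2)·0+(1)·0+(-1)·0+(-2)·0 = 1
  [L]: (1)·0+(-2)·1+(1)·1+(-1)·0+(-2)·1 = -3
⇒ T Θ L^-3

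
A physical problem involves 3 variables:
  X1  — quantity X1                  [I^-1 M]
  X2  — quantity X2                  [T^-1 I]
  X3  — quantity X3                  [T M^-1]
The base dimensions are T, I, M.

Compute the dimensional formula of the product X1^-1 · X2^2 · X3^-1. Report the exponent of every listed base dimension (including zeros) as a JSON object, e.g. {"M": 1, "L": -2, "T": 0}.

Exponent matrix [T,I,M] × [X1,X2,X3]:
  T: [ 0 -1  1]
  I: [-1  1  0]
  M: [ 1  0 -1]
  [T]: (-1)·0+(2)·-1+(-1)·1 = -3
  [I]: (-1)·-1+(2)·1+(-1)·0 = 3
  [M]: (-1)·1+(2)·0+(-1)·-1 = 0
⇒ T^-3 I^3

{"T": -3, "I": 3, "M": 0}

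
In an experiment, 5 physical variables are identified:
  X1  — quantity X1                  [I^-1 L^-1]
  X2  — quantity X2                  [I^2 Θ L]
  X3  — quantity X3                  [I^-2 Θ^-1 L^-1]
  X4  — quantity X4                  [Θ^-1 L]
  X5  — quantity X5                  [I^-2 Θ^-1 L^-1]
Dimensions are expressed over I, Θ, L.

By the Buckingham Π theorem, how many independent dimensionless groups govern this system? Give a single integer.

Write exponents as rows I,Θ,L / cols X1,X2,X3,X4,X5:
  I: [-1  2 -2  0 -2]
  Θ: [ 0  1 -1 -1 -1]
  L: [-1  1 -1  1 -1]
Row reduction gives pivot columns X1,X2; rank = 2
n=5, r=2 ⇒ 3 dimensionless groups

3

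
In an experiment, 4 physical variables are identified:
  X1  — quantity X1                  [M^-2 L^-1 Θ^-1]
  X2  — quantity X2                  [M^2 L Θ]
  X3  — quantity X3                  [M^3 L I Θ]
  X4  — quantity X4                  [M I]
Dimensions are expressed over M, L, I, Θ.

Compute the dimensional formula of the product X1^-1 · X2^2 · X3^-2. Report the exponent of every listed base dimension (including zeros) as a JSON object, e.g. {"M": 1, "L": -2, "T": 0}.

{"M": 0, "L": 1, "I": -2, "Θ": 1}

Dimensional matrix (M×L×I×Θ by X1×X2×X3×X4):
  M: [-2  2  3  1]
  L: [-1  1  1  0]
  I: [ 0  0  1  1]
  Θ: [-1  1  1  0]
  [M]: (-1)·-2+(2)·2+(-2)·3 = 0
  [L]: (-1)·-1+(2)·1+(-2)·1 = 1
  [I]: (-1)·0+(2)·0+(-2)·1 = -2
  [Θ]: (-1)·-1+(2)·1+(-2)·1 = 1
⇒ L I^-2 Θ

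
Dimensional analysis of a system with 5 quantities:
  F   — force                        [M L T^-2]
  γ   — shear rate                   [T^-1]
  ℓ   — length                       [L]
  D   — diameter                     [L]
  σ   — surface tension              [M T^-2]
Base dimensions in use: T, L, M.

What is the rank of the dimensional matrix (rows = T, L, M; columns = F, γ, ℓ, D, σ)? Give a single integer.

Exponent matrix [T,L,M] × [F,γ,ℓ,D,σ]:
  T: [-2 -1  0  0 -2]
  L: [ 1  0  1  1  0]
  M: [ 1  0  0  0  1]
Row reduction gives pivot columns F,γ,ℓ; rank = 3

3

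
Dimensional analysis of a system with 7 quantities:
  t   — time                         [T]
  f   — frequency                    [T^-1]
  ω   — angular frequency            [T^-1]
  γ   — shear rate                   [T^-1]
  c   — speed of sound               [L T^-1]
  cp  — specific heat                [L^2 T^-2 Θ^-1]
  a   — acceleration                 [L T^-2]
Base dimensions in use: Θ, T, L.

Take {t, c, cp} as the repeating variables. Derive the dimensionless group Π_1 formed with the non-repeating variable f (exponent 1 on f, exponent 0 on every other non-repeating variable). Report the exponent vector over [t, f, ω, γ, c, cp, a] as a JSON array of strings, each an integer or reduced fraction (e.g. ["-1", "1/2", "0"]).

Exponent matrix [Θ,T,L] × [t,f,ω,γ,c,cp,a]:
  Θ: [ 0  0  0  0  0 -1  0]
  T: [ 1 -1 -1 -1 -1 -2 -2]
  L: [ 0  0  0  0  1  2  1]
Row reduction gives pivot columns t,c,cp; rank = 3
Repeat: t,c,cp; free: f,ω,γ,a
RREF:
  r0: [   1   -1   -1   -1    0    0   -1]
  r1: [   0    0    0    0    1    0    1]
  r2: [   0    0    0    0    0    1    0]
Fix exponent of f at 1, ω at 0, γ at 0, a at 0; solve each RREF row for its pivot's exponent:
  r0: exp(t) + (-1)·1 = 0 ⇒ exp(t) = 1
  r1: exp(c) + (0)·1 = 0 ⇒ exp(c) = 0
  r2: exp(cp) + (0)·1 = 0 ⇒ exp(cp) = 0
Π_1 = t · f

["1", "1", "0", "0", "0", "0", "0"]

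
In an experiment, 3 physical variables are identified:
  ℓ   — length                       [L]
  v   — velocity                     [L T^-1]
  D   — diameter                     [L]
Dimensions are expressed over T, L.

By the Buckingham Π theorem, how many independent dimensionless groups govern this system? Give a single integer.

Write exponents as rows T,L / cols ℓ,v,D:
  T: [ 0 -1  0]
  L: [ 1  1  1]
Row reduction gives pivot columns ℓ,v; rank = 2
n=3, r=2 ⇒ 1 dimensionless group

1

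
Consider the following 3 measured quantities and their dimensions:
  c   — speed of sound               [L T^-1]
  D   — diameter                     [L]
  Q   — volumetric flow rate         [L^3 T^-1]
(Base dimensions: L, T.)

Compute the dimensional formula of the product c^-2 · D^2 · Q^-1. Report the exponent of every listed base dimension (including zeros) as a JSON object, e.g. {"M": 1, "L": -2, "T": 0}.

{"L": -3, "T": 3}

Exponent matrix [L,T] × [c,D,Q]:
  L: [ 1  1  3]
  T: [-1  0 -1]
  [L]: (-2)·1+(2)·1+(-1)·3 = -3
  [T]: (-2)·-1+(2)·0+(-1)·-1 = 3
⇒ L^-3 T^3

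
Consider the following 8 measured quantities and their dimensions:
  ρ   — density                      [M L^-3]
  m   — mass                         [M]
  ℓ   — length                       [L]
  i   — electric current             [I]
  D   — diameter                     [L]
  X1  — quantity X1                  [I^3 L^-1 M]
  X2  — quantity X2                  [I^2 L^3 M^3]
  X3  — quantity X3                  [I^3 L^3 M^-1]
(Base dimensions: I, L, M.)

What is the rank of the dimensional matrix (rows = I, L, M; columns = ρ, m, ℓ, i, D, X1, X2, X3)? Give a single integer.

3

Dimensional matrix (I×L×M by ρ×m×ℓ×i×D×X1×X2×X3):
  I: [ 0  0  0  1  0  3  2  3]
  L: [-3  0  1  0  1 -1  3  3]
  M: [ 1  1  0  0  0  1  3 -1]
Row reduction gives pivot columns ρ,m,i; rank = 3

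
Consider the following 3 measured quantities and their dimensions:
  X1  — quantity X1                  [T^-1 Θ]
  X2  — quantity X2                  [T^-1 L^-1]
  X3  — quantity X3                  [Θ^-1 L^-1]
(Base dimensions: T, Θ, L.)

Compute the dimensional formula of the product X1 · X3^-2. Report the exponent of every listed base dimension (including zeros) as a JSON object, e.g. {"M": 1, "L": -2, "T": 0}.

Exponent matrix [T,Θ,L] × [X1,X2,X3]:
  T: [-1 -1  0]
  Θ: [ 1  0 -1]
  L: [ 0 -1 -1]
  [T]: (1)·-1+(-2)·0 = -1
  [Θ]: (1)·1+(-2)·-1 = 3
  [L]: (1)·0+(-2)·-1 = 2
⇒ T^-1 Θ^3 L^2

{"T": -1, "Θ": 3, "L": 2}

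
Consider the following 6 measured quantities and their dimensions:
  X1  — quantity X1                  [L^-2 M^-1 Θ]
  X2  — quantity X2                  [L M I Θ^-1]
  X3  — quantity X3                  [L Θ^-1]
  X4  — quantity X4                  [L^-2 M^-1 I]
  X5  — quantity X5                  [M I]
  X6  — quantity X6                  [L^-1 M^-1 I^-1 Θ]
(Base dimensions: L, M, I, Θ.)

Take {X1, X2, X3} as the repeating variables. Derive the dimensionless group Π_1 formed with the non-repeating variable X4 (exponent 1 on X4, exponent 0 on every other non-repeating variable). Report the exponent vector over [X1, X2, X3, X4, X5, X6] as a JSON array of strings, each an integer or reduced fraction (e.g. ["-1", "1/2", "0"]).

Exponent matrix [L,M,I,Θ] × [X1,X2,X3,X4,X5,X6]:
  L: [-2  1  1 -2  0 -1]
  M: [-1  1  0 -1  1 -1]
  I: [ 0  1  0  1  1 -1]
  Θ: [ 1 -1 -1  0  0  1]
RREF → pivots at {X1,X2,X3} ⇒ r = 3
Repeat: X1,X2,X3; free: X4,X5,X6
RREF:
  r0: [   1    0    0    2    0    0]
  r1: [   0    1    0    1    1   -1]
  r2: [   0    0    1    1   -1    0]
  r3: [   0    0    0    0    0    0]
Fix exponent of X4 at 1, X5 at 0, X6 at 0; solve each RREF row for its pivot's exponent:
  r0: exp(X1) + (2)·1 = 0 ⇒ exp(X1) = -2
  r1: exp(X2) + (1)·1 = 0 ⇒ exp(X2) = -1
  r2: exp(X3) + (1)·1 = 0 ⇒ exp(X3) = -1
Π_1 = X1^-2 · X2^-1 · X3^-1 · X4

["-2", "-1", "-1", "1", "0", "0"]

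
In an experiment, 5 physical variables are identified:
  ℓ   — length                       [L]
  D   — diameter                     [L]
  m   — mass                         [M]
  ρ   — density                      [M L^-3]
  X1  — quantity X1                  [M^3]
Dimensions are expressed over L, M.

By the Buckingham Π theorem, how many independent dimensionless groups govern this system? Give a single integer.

3

Exponent matrix [L,M] × [ℓ,D,m,ρ,X1]:
  L: [ 1  1  0 -3  0]
  M: [ 0  0  1  1  3]
Row reduction gives pivot columns ℓ,m; rank = 2
5 vars − rank 2 = 3 Π groups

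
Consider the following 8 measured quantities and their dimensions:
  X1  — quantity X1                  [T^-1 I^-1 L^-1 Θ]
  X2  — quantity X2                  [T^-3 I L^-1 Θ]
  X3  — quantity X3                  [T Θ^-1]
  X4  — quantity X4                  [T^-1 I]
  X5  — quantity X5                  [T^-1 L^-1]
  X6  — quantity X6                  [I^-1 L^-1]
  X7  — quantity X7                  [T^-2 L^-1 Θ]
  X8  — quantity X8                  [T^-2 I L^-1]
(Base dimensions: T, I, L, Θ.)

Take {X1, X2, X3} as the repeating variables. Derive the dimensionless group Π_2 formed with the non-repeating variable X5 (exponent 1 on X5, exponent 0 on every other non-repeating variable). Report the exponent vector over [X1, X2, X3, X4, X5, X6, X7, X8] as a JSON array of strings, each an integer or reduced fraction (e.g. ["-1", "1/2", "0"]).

["-1/2", "-1/2", "-1", "0", "1", "0", "0", "0"]

Exponent matrix [T,I,L,Θ] × [X1,X2,X3,X4,X5,X6,X7,X8]:
  T: [-1 -3  1 -1 -1  0 -2 -2]
  I: [-1  1  0  1  0 -1  0  1]
  L: [-1 -1  0  0 -1 -1 -1 -1]
  Θ: [ 1  1 -1  0  0  0  1  0]
Echelon form has 3 nonzero rows (pivots: X1,X2,X3)
Repeat: X1,X2,X3; free: X4,X5,X6,X7,X8
RREF:
  r0: [   1    0    0 -1/2  1/2    1  1/2    0]
  r1: [   0    1    0  1/2  1/2    0  1/2    1]
  r2: [   0    0    1    0    1    1    0    1]
  r3: [   0    0    0    0    0    0    0    0]
Fix exponent of X5 at 1, X4 at 0, X6 at 0, X7 at 0, X8 at 0; solve each RREF row for its pivot's exponent:
  r0: exp(X1) + (1/2)·1 = 0 ⇒ exp(X1) = -1/2
  r1: exp(X2) + (1/2)·1 = 0 ⇒ exp(X2) = -1/2
  r2: exp(X3) + (1)·1 = 0 ⇒ exp(X3) = -1
Π_2 = X1^(-1/2) · X2^(-1/2) · X3^-1 · X5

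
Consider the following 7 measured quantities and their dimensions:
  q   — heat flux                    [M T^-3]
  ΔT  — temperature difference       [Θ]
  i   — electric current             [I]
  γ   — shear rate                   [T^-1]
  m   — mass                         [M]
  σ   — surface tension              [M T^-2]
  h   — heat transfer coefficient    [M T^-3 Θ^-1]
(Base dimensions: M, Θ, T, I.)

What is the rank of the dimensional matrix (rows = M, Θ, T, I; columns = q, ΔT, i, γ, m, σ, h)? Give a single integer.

4

Exponent matrix [M,Θ,T,I] × [q,ΔT,i,γ,m,σ,h]:
  M: [ 1  0  0  0  1  1  1]
  Θ: [ 0  1  0  0  0  0 -1]
  T: [-3  0  0 -1  0 -2 -3]
  I: [ 0  0  1  0  0  0  0]
Row reduction gives pivot columns q,ΔT,i,γ; rank = 4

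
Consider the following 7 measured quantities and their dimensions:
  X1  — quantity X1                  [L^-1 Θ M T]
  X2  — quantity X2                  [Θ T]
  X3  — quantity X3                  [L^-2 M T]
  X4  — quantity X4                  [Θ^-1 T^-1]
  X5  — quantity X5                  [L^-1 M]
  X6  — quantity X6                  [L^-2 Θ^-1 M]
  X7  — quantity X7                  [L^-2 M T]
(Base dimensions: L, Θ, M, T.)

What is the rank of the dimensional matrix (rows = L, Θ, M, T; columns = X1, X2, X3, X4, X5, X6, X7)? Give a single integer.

Exponent matrix [L,Θ,M,T] × [X1,X2,X3,X4,X5,X6,X7]:
  L: [-1  0 -2  0 -1 -2 -2]
  Θ: [ 1  1  0 -1  0 -1  0]
  M: [ 1  0  1  0  1  1  1]
  T: [ 1  1  1 -1  0  0  1]
RREF → pivots at {X1,X2,X3} ⇒ r = 3

3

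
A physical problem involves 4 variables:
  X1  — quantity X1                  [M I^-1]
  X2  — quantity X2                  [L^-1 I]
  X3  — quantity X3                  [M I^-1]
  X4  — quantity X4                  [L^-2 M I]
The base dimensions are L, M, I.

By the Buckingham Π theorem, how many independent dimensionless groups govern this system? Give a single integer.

2

Write exponents as rows L,M,I / cols X1,X2,X3,X4:
  L: [ 0 -1  0 -2]
  M: [ 1  0  1  1]
  I: [-1  1 -1  1]
RREF → pivots at {X1,X2} ⇒ r = 2
4 vars − rank 2 = 2 Π groups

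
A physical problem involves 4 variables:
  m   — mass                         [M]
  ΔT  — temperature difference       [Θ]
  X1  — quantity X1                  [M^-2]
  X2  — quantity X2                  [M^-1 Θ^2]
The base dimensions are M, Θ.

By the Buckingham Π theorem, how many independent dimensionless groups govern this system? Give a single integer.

Dimensional matrix (M×Θ by m×ΔT×X1×X2):
  M: [ 1  0 -2 -1]
  Θ: [ 0  1  0  2]
Echelon form has 2 nonzero rows (pivots: m,ΔT)
4 vars − rank 2 = 2 Π groups

2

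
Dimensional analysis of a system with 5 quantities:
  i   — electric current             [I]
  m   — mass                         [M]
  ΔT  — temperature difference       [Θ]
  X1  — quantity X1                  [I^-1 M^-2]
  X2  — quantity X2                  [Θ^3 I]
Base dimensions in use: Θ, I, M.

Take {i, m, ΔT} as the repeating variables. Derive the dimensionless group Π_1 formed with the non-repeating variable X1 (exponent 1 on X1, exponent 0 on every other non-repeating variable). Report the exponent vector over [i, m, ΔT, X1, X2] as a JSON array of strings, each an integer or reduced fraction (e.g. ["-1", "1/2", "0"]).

["1", "2", "0", "1", "0"]

Dimensional matrix (Θ×I×M by i×m×ΔT×X1×X2):
  Θ: [ 0  0  1  0  3]
  I: [ 1  0  0 -1  1]
  M: [ 0  1  0 -2  0]
Echelon form has 3 nonzero rows (pivots: i,m,ΔT)
Repeat: i,m,ΔT; free: X1,X2
RREF:
  r0: [   1    0    0   -1    1]
  r1: [   0    1    0   -2    0]
  r2: [   0    0    1    0    3]
Fix exponent of X1 at 1, X2 at 0; solve each RREF row for its pivot's exponent:
  r0: exp(i) + (-1)·1 = 0 ⇒ exp(i) = 1
  r1: exp(m) + (-2)·1 = 0 ⇒ exp(m) = 2
  r2: exp(ΔT) + (0)·1 = 0 ⇒ exp(ΔT) = 0
Π_1 = i · m^2 · X1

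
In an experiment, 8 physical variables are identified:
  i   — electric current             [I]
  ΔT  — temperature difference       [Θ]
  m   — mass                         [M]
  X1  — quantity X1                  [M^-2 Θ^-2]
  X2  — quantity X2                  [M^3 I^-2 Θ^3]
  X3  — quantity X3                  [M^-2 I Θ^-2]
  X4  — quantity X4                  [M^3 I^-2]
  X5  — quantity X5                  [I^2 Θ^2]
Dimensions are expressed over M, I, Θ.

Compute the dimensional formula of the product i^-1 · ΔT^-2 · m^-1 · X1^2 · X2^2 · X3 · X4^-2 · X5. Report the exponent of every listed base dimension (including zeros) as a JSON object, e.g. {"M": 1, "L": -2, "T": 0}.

Write exponents as rows M,I,Θ / cols i,ΔT,m,X1,X2,X3,X4,X5:
  M: [ 0  0  1 -2  3 -2  3  0]
  I: [ 1  0  0  0 -2  1 -2  2]
  Θ: [ 0  1  0 -2  3 -2  0  2]
  [M]: (-1)·0+(-2)·0+(-1)·1+(2)·-2+(2)·3+(1)·-2+(-2)·3+(1)·0 = -7
  [I]: (-1)·1+(-2)·0+(-1)·0+(2)·0+(2)·-2+(1)·1+(-2)·-2+(1)·2 = 2
  [Θ]: (-1)·0+(-2)·1+(-1)·0+(2)·-2+(2)·3+(1)·-2+(-2)·0+(1)·2 = 0
⇒ M^-7 I^2

{"M": -7, "I": 2, "Θ": 0}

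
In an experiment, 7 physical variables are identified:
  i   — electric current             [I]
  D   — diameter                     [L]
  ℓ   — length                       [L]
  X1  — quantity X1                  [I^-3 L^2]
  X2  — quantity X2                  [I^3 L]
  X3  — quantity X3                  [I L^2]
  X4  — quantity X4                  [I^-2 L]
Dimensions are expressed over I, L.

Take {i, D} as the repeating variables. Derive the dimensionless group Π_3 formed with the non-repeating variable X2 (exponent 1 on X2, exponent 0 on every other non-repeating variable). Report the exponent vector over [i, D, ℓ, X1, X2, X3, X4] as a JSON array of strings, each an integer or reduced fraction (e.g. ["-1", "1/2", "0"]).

["-3", "-1", "0", "0", "1", "0", "0"]

Exponent matrix [I,L] × [i,D,ℓ,X1,X2,X3,X4]:
  I: [ 1  0  0 -3  3  1 -2]
  L: [ 0  1  1  2  1  2  1]
Row reduction gives pivot columns i,D; rank = 2
Repeat: i,D; free: ℓ,X1,X2,X3,X4
RREF:
  r0: [   1    0    0   -3    3    1   -2]
  r1: [   0    1    1    2    1    2    1]
Fix exponent of X2 at 1, ℓ at 0, X1 at 0, X3 at 0, X4 at 0; solve each RREF row for its pivot's exponent:
  r0: exp(i) + (3)·1 = 0 ⇒ exp(i) = -3
  r1: exp(D) + (1)·1 = 0 ⇒ exp(D) = -1
Π_3 = i^-3 · D^-1 · X2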